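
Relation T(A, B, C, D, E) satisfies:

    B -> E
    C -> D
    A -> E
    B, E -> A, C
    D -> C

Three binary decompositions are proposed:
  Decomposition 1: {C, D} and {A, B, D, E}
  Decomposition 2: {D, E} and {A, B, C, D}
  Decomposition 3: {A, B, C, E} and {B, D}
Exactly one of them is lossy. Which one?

Decomposition 2

Decomposition 1: common = {D}, closure = {C, D} → lossless.
Decomposition 2: common = {D}, closure = {C, D} → lossy.
Decomposition 3: common = {B}, closure = {A, B, C, D, E} → lossless.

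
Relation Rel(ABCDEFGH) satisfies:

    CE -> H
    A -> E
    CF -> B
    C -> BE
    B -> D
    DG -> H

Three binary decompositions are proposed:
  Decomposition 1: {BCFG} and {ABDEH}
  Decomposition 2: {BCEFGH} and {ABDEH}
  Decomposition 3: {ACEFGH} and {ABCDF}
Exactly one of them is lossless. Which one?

Decomposition 3

Decomposition 1: common = {B}, closure = {BD} → lossy.
Decomposition 2: common = {BEH}, closure = {BDEH} → lossy.
Decomposition 3: common = {ACF}, closure = {ABCDEFH} → lossless.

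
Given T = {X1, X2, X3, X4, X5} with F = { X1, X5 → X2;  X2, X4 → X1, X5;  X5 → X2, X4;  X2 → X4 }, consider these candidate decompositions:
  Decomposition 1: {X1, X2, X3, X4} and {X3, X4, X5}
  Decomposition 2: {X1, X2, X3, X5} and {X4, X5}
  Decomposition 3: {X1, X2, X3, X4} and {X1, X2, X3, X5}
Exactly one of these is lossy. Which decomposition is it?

Decomposition 1: common = {X3, X4}, closure = {X3, X4} → lossy.
Decomposition 2: common = {X5}, closure = {X1, X2, X4, X5} → lossless.
Decomposition 3: common = {X1, X2, X3}, closure = {X1, X2, X3, X4, X5} → lossless.

Decomposition 1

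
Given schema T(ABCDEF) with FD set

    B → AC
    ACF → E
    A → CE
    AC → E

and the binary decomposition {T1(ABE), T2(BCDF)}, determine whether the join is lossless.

Common attributes: T1 ∩ T2 = {B}.
Closure of {B}: B → AC applies, adding AC; A → CE applies, adding E. So (B)⁺ = {ABCE}.
This closure contains every attribute of T1, so T1 ∩ T2 → T1. The join is lossless.

Yes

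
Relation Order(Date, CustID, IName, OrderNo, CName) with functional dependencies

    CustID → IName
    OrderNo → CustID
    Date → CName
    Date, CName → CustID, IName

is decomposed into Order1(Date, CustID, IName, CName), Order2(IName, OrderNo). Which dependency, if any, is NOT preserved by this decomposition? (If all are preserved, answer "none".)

Check OrderNo → CustID: no single fragment contains all of {CustID, OrderNo}, and the restricted closure of {OrderNo} across the fragments never reaches {CustID}.
CustID → IName is preserved.
Date → CName is preserved.
Date, CName → CustID, IName is preserved.

OrderNo → CustID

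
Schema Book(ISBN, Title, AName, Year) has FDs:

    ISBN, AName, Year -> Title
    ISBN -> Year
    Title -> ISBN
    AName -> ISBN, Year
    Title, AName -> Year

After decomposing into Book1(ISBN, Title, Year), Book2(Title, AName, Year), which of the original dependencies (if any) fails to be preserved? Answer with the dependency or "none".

ISBN, AName, Year → Title: restricted closure across fragments reaches Title.
ISBN → Year lies within Book1.
Title → ISBN lies within Book1.
AName → ISBN, Year: restricted closure across fragments reaches ISBN, Year.
Title, AName → Year lies within Book2.
Every dependency is enforceable on the fragments, so the decomposition is dependency-preserving.

none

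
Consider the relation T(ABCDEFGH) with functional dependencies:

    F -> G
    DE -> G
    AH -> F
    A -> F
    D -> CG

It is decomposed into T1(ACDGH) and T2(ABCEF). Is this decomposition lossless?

Common attributes: T1 ∩ T2 = {AC}.
Closure of {AC}: A → F applies, adding F; F → G applies, adding G. So (AC)⁺ = {ACFG}.
The closure contains neither all of T1 = {ACDGH} nor all of T2 = {ABCEF}, so the common attributes are not a superkey of either fragment. The join is lossy.

No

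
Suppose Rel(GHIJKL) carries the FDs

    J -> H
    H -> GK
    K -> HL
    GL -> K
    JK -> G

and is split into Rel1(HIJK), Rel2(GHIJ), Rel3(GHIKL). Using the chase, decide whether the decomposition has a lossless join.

Chase test. Columns are GHIJKL; row i has aⱼ where attribute j ∈ Reli, else bᵢⱼ.
Initial tableau (one row per fragment):
  row 1: b11 a2 a3 a4 a5 b16
  row 2: a1 a2 a3 a4 b25 b26
  row 3: a1 a2 a3 b34 a5 a6
Rows 1 and 2 agree on H; apply H→GK and equate their GK entries.
Rows 1 and 2 agree on K; apply K→HL and equate their HL entries.
Rows 1 and 3 agree on K; apply K→HL and equate their HL entries.
Row 1 is now all distinguished symbols — the join is lossless.

Yes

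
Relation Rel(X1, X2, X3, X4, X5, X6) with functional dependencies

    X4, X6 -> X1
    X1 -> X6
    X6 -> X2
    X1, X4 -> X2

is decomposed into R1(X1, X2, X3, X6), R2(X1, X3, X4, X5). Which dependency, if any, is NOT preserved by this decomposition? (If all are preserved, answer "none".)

X4, X6 -> X1

Check X4, X6 → X1: no single fragment contains all of {X1, X4, X6}, and the restricted closure of {X4, X6} across the fragments never reaches {X1}.
X1 → X6 is preserved.
X6 → X2 is preserved.
X1, X4 → X2 is preserved.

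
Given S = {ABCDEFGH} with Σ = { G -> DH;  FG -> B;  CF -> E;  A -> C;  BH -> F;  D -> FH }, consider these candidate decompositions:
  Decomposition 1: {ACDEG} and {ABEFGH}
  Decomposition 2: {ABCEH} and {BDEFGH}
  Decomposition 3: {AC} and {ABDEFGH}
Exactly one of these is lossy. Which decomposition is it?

Decomposition 1: common = {AEG}, closure = {ABCDEFGH} → lossless.
Decomposition 2: common = {BEH}, closure = {BEFH} → lossy.
Decomposition 3: common = {A}, closure = {AC} → lossless.

Decomposition 2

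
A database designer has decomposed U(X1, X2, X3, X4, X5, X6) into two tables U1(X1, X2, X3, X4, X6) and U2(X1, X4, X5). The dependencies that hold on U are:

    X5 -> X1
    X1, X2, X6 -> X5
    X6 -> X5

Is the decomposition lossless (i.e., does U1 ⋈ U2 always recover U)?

No

Common attributes: U1 ∩ U2 = {X1, X4}.
No dependency enlarges {X1, X4}, so (X1, X4)⁺ = {X1, X4}.
The closure contains neither all of U1 = {X1, X2, X3, X4, X6} nor all of U2 = {X1, X4, X5}, so the common attributes are not a superkey of either fragment. The join is lossy.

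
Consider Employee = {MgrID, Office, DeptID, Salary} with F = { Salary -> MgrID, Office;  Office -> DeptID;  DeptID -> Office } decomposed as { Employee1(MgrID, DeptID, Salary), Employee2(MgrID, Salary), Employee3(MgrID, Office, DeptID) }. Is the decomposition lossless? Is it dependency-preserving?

lossless and dependency-preserving

Lossless test (chase): Rows 1 and 2 agree on Salary; apply Salary→MgrID, Office and equate their MgrID, Office entries. Rows 1 and 2 agree on Office; apply Office→DeptID and equate their DeptID entries. Rows 1 and 3 agree on DeptID; apply DeptID→Office and equate their Office entries. Row 1 is now all distinguished symbols — the join is lossless.
Dependency preservation: Salary → MgrID, Office is not contained in any single fragment, but the restricted closure of its left-hand side across the fragments still reaches the right-hand side; the remaining FDs each lie inside some fragment. All dependencies are preserved.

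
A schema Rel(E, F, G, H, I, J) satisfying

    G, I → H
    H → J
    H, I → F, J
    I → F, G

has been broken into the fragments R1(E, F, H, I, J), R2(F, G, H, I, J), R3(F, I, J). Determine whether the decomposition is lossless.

Chase test. Columns are E, F, G, H, I, J; row i has aⱼ where attribute j ∈ Ri, else bᵢⱼ.
Initial tableau (one row per fragment):
  row 1: a1 a2 b13 a4 a5 a6
  row 2: b21 a2 a3 a4 a5 a6
  row 3: b31 a2 b33 b34 a5 a6
Rows 1 and 2 agree on I; apply I→F, G and equate their F, G entries.
Rows 1 and 3 agree on I; apply I→F, G and equate their F, G entries.
Rows 1 and 3 agree on G, I; apply G, I→H and equate their H entries.
Row 1 is now all distinguished symbols — the join is lossless.

Yes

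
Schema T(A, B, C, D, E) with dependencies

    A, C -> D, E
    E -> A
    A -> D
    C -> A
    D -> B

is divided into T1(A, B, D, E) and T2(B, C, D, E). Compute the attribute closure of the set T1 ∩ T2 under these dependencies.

A, B, D, E

T1 ∩ T2 = {B, D, E}.
E → A applies, adding A
Closure: {A, B, D, E}.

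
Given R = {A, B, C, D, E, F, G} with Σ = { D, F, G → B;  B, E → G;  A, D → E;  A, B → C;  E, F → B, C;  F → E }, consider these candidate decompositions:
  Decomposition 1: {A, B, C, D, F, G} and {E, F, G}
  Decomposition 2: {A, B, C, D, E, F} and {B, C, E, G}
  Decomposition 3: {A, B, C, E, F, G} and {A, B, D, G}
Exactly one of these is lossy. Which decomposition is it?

Decomposition 1: common = {F, G}, closure = {B, C, E, F, G} → lossless.
Decomposition 2: common = {B, C, E}, closure = {B, C, E, G} → lossless.
Decomposition 3: common = {A, B, G}, closure = {A, B, C, G} → lossy.

Decomposition 3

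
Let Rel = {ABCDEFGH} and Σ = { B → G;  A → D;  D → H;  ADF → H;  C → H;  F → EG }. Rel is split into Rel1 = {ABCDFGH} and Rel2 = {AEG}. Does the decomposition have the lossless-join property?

Common attributes: Rel1 ∩ Rel2 = {AG}.
Closure of {AG}: A → D applies, adding D; D → H applies, adding H. So (AG)⁺ = {ADGH}.
The closure contains neither all of Rel1 = {ABCDFGH} nor all of Rel2 = {AEG}, so the common attributes are not a superkey of either fragment. The join is lossy.

No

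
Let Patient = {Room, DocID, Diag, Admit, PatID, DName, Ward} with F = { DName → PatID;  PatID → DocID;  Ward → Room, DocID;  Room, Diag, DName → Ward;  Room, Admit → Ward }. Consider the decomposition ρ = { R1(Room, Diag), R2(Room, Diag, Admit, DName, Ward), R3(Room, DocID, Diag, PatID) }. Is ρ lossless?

Chase test. Columns are Room, DocID, Diag, Admit, PatID, DName, Ward; row i has aⱼ where attribute j ∈ Ri, else bᵢⱼ.
Initial tableau (one row per fragment):
  row 1: a1 b12 a3 b14 b15 b16 b17
  row 2: a1 b22 a3 a4 b25 a6 a7
  row 3: a1 a2 a3 b34 a5 b36 b37
No row becomes fully distinguished — the join is lossy.

No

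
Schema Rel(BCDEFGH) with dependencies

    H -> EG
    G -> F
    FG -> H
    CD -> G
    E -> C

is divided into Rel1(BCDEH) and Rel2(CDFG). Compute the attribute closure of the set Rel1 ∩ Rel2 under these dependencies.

Rel1 ∩ Rel2 = {CD}.
CD → G applies, adding G
G → F applies, adding F
FG → H applies, adding H
H → EG applies, adding E
Closure: {CDEFGH}.

CDEFGH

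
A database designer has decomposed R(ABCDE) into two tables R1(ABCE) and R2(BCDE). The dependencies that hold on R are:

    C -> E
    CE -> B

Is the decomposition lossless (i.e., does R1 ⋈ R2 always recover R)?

No

Common attributes: R1 ∩ R2 = {BCE}.
No dependency enlarges {BCE}, so (BCE)⁺ = {BCE}.
The closure contains neither all of R1 = {ABCE} nor all of R2 = {BCDE}, so the common attributes are not a superkey of either fragment. The join is lossy.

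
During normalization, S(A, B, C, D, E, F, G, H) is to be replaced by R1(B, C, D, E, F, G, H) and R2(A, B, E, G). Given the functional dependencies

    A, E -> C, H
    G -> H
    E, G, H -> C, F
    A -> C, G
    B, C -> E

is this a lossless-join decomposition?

Common attributes: R1 ∩ R2 = {B, E, G}.
Closure of {B, E, G}: G → H applies, adding H; E, G, H → C, F applies, adding C, F. So (B, E, G)⁺ = {B, C, E, F, G, H}.
The closure contains neither all of R1 = {B, C, D, E, F, G, H} nor all of R2 = {A, B, E, G}, so the common attributes are not a superkey of either fragment. The join is lossy.

No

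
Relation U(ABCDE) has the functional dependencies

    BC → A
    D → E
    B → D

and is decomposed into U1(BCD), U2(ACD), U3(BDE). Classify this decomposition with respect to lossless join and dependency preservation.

lossy and not dependency-preserving

Lossless test (chase): Rows 1 and 2 agree on D; apply D→E and equate their E entries. Rows 1 and 3 agree on D; apply D→E and equate their E entries. No row becomes fully distinguished — the join is lossy.
Dependency preservation: the restricted closure of {BC} across the fragments never reaches {A}, so BC → A cannot be enforced without a join — not preserved.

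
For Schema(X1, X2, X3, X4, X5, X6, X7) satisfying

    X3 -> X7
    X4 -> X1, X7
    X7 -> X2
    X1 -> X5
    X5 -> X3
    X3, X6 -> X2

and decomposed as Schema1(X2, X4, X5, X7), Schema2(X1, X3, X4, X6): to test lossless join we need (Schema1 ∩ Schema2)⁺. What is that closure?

X1, X2, X3, X4, X5, X7

Schema1 ∩ Schema2 = {X4}.
X4 → X1, X7 applies, adding X1, X7
X7 → X2 applies, adding X2
X1 → X5 applies, adding X5
X5 → X3 applies, adding X3
Closure: {X1, X2, X3, X4, X5, X7}.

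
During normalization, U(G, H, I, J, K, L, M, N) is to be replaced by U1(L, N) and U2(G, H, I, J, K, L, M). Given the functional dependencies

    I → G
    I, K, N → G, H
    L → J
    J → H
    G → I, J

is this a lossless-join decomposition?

Common attributes: U1 ∩ U2 = {L}.
Closure of {L}: L → J applies, adding J; J → H applies, adding H. So (L)⁺ = {H, J, L}.
The closure contains neither all of U1 = {L, N} nor all of U2 = {G, H, I, J, K, L, M}, so the common attributes are not a superkey of either fragment. The join is lossy.

No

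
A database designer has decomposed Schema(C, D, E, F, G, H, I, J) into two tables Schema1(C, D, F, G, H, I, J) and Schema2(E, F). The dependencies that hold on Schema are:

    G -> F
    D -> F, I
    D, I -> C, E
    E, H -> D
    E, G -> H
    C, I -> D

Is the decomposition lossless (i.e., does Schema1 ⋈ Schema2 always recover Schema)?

Common attributes: Schema1 ∩ Schema2 = {F}.
No dependency enlarges {F}, so (F)⁺ = {F}.
The closure contains neither all of Schema1 = {C, D, F, G, H, I, J} nor all of Schema2 = {E, F}, so the common attributes are not a superkey of either fragment. The join is lossy.

No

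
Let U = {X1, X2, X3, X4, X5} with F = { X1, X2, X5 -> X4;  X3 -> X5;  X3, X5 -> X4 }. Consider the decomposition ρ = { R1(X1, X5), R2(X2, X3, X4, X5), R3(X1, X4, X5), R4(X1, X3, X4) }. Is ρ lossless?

No

Chase test. Columns are X1, X2, X3, X4, X5; row i has aⱼ where attribute j ∈ Ri, else bᵢⱼ.
Initial tableau (one row per fragment):
  row 1: a1 b12 b13 b14 a5
  row 2: b21 a2 a3 a4 a5
  row 3: a1 b32 b33 a4 a5
  row 4: a1 b42 a3 a4 b45
Rows 2 and 4 agree on X3; apply X3→X5 and equate their X5 entries.
No row becomes fully distinguished — the join is lossy.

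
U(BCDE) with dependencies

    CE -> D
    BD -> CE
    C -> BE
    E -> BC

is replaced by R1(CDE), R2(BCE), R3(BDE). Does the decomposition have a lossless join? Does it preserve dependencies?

lossless and dependency-preserving

Lossless test (chase): Rows 1 and 2 agree on CE; apply CE→D and equate their D entries. Rows 2 and 3 agree on BD; apply BD→CE and equate their CE entries. Rows 1 and 2 agree on C; apply C→BE and equate their BE entries. Row 1 is now all distinguished symbols — the join is lossless.
Dependency preservation: BD → CE is not contained in any single fragment, but the restricted closure of its left-hand side across the fragments still reaches the right-hand side; the remaining FDs each lie inside some fragment. All dependencies are preserved.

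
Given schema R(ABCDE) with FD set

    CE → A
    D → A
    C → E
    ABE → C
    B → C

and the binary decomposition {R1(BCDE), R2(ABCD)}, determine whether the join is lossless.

Common attributes: R1 ∩ R2 = {BCD}.
Closure of {BCD}: D → A applies, adding A; C → E applies, adding E. So (BCD)⁺ = {ABCDE}.
This closure contains every attribute of R1, so R1 ∩ R2 → R1. The join is lossless.

Yes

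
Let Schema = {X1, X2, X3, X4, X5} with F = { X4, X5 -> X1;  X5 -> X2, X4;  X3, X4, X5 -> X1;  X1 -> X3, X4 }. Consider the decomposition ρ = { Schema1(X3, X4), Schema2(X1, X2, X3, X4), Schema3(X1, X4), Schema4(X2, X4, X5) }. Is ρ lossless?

Chase test. Columns are X1, X2, X3, X4, X5; row i has aⱼ where attribute j ∈ Schemai, else bᵢⱼ.
Initial tableau (one row per fragment):
  row 1: b11 b12 a3 a4 b15
  row 2: a1 a2 a3 a4 b25
  row 3: a1 b32 b33 a4 b35
  row 4: b41 a2 b43 a4 a5
Rows 2 and 3 agree on X1; apply X1→X3, X4 and equate their X3, X4 entries.
No row becomes fully distinguished — the join is lossy.

No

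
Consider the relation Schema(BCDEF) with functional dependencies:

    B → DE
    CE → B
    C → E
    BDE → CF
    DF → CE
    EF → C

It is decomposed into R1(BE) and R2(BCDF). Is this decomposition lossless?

Common attributes: R1 ∩ R2 = {B}.
Closure of {B}: B → DE applies, adding DE; BDE → CF applies, adding CF. So (B)⁺ = {BCDEF}.
This closure contains every attribute of R1, so R1 ∩ R2 → R1. The join is lossless.

Yes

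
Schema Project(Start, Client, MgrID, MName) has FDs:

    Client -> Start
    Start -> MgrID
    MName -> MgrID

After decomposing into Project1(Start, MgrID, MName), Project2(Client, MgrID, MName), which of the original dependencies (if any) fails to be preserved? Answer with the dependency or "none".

Check Client → Start: no single fragment contains all of {Start, Client}, and the restricted closure of {Client} across the fragments never reaches {Start}.
Start → MgrID is preserved.
MName → MgrID is preserved.

Client -> Start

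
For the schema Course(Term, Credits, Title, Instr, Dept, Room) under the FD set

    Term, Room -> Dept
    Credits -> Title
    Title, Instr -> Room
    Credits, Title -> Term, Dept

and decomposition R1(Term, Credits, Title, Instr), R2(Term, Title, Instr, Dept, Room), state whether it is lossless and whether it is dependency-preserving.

Lossless test: (Term, Title, Instr)⁺ = {Term, Title, Instr, Dept, Room}, which contains all of one fragment — lossless.
Dependency preservation: the restricted closure of {Credits, Title} across the fragments never reaches {Term, Dept}, so Credits, Title → Term, Dept cannot be enforced without a join — not preserved.

lossless but not dependency-preserving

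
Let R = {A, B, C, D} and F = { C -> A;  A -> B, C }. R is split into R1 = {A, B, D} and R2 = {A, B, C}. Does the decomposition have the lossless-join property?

Yes

Common attributes: R1 ∩ R2 = {A, B}.
Closure of {A, B}: A → B, C applies, adding C. So (A, B)⁺ = {A, B, C}.
This closure contains every attribute of R2, so R1 ∩ R2 → R2. The join is lossless.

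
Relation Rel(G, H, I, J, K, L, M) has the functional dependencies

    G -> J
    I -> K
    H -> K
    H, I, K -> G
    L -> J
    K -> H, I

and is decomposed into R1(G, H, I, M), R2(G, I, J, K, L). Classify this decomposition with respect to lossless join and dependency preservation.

lossy but dependency-preserving

Lossless test: (G, I)⁺ = {G, H, I, J, K}, which is a superkey of neither fragment — lossy.
Dependency preservation: H → K; H, I, K → G; K → H, I are not contained in any single fragment, but the restricted closure of each left-hand side across the fragments still reaches the right-hand side; the remaining FDs each lie inside some fragment. All dependencies are preserved.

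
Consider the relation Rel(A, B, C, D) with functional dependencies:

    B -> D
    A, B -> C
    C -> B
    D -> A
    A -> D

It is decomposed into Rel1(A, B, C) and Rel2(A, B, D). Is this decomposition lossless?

Common attributes: Rel1 ∩ Rel2 = {A, B}.
Closure of {A, B}: B → D applies, adding D; A, B → C applies, adding C. So (A, B)⁺ = {A, B, C, D}.
This closure contains every attribute of Rel1, so Rel1 ∩ Rel2 → Rel1. The join is lossless.

Yes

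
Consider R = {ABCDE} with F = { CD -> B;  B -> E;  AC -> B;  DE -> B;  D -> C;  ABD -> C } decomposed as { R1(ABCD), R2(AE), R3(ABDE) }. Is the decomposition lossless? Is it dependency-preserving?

Lossless test (chase): Rows 1 and 3 agree on B; apply B→E and equate their E entries. Rows 1 and 3 agree on D; apply D→C and equate their C entries. Row 1 is now all distinguished symbols — the join is lossless.
Dependency preservation: every FD's attributes lie within a single fragment, so each can be enforced locally — preserved.

lossless and dependency-preserving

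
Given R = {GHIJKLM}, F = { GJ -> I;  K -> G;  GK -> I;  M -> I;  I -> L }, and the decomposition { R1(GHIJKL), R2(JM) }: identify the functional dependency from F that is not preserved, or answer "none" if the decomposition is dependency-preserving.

Check M → I: no single fragment contains all of {IM}, and the restricted closure of {M} across the fragments never reaches {I}.
GJ → I is preserved.
K → G is preserved.
GK → I is preserved.
I → L is preserved.

M -> I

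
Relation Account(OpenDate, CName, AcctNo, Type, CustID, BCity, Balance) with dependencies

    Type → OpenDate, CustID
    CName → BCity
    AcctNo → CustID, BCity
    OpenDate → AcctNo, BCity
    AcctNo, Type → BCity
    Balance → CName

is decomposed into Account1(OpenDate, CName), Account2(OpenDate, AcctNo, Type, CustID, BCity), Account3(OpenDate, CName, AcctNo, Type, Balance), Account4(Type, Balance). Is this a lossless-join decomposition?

Chase test. Columns are OpenDate, CName, AcctNo, Type, CustID, BCity, Balance; row i has aⱼ where attribute j ∈ Accounti, else bᵢⱼ.
Initial tableau (one row per fragment):
  row 1: a1 a2 b13 b14 b15 b16 b17
  row 2: a1 b22 a3 a4 a5 a6 b27
  row 3: a1 a2 a3 a4 b35 b36 a7
  row 4: b41 b42 b43 a4 b45 b46 a7
Rows 2 and 3 agree on Type; apply Type→OpenDate, CustID and equate their OpenDate, CustID entries.
Rows 2 and 4 agree on Type; apply Type→OpenDate, CustID and equate their OpenDate, CustID entries.
Rows 1 and 3 agree on CName; apply CName→BCity and equate their BCity entries.
Rows 2 and 3 agree on AcctNo; apply AcctNo→CustID, BCity and equate their CustID, BCity entries.
Rows 1 and 2 agree on OpenDate; apply OpenDate→AcctNo, BCity and equate their AcctNo, BCity entries.
Rows 1 and 4 agree on OpenDate; apply OpenDate→AcctNo, BCity and equate their AcctNo, BCity entries.
Rows 3 and 4 agree on Balance; apply Balance→CName and equate their CName entries.
Rows 1 and 2 agree on AcctNo; apply AcctNo→CustID, BCity and equate their CustID, BCity entries.
Row 3 is now all distinguished symbols — the join is lossless.

Yes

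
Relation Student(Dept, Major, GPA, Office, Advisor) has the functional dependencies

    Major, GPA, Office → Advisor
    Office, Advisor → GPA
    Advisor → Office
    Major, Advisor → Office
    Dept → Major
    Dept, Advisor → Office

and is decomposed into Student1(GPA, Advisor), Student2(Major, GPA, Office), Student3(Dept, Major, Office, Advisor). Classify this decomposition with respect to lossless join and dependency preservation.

lossless but not dependency-preserving

Lossless test (chase): Rows 1 and 3 agree on Advisor; apply Advisor→Office and equate their Office entries. Rows 1 and 3 agree on Office, Advisor; apply Office, Advisor→GPA and equate their GPA entries. Rows 2 and 3 agree on Major, GPA, Office; apply Major, GPA, Office→Advisor and equate their Advisor entries. Row 3 is now all distinguished symbols — the join is lossless.
Dependency preservation: the restricted closure of {Major, GPA, Office} across the fragments never reaches {Advisor}, so Major, GPA, Office → Advisor cannot be enforced without a join — not preserved.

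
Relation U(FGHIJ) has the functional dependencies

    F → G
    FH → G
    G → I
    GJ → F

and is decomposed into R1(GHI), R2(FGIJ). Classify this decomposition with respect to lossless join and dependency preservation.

lossy but dependency-preserving

Lossless test: (GI)⁺ = {GI}, which is a superkey of neither fragment — lossy.
Dependency preservation: FH → G is not contained in any single fragment, but the restricted closure of its left-hand side across the fragments still reaches the right-hand side; the remaining FDs each lie inside some fragment. All dependencies are preserved.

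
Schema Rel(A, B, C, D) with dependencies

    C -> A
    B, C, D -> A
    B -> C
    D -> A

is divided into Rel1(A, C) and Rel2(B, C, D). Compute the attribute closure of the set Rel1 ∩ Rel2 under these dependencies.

Rel1 ∩ Rel2 = {C}.
C → A applies, adding A
Closure: {A, C}.

A, C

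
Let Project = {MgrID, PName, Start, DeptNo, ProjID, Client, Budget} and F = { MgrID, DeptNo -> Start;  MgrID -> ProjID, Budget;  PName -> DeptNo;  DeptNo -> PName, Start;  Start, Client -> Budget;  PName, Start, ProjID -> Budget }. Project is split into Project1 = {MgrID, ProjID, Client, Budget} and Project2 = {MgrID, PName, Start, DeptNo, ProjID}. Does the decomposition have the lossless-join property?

Common attributes: Project1 ∩ Project2 = {MgrID, ProjID}.
Closure of {MgrID, ProjID}: MgrID → ProjID, Budget applies, adding Budget. So (MgrID, ProjID)⁺ = {MgrID, ProjID, Budget}.
The closure contains neither all of Project1 = {MgrID, ProjID, Client, Budget} nor all of Project2 = {MgrID, PName, Start, DeptNo, ProjID}, so the common attributes are not a superkey of either fragment. The join is lossy.

No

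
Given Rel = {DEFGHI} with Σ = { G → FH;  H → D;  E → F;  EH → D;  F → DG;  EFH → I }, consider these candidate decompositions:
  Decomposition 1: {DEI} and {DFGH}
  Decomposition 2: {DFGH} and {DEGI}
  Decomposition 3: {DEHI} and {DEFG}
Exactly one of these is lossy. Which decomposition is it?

Decomposition 1

Decomposition 1: common = {D}, closure = {D} → lossy.
Decomposition 2: common = {DG}, closure = {DFGH} → lossless.
Decomposition 3: common = {DE}, closure = {DEFGHI} → lossless.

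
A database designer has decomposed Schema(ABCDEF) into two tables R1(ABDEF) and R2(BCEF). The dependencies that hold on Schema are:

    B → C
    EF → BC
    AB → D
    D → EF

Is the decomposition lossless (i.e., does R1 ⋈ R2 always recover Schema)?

Common attributes: R1 ∩ R2 = {BEF}.
Closure of {BEF}: B → C applies, adding C. So (BEF)⁺ = {BCEF}.
This closure contains every attribute of R2, so R1 ∩ R2 → R2. The join is lossless.

Yes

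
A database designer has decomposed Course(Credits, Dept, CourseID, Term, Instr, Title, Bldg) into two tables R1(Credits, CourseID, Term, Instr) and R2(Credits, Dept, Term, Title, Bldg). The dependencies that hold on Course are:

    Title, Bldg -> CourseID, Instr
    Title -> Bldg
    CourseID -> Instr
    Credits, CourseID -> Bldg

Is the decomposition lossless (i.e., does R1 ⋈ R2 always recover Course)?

No

Common attributes: R1 ∩ R2 = {Credits, Term}.
No dependency enlarges {Credits, Term}, so (Credits, Term)⁺ = {Credits, Term}.
The closure contains neither all of R1 = {Credits, CourseID, Term, Instr} nor all of R2 = {Credits, Dept, Term, Title, Bldg}, so the common attributes are not a superkey of either fragment. The join is lossy.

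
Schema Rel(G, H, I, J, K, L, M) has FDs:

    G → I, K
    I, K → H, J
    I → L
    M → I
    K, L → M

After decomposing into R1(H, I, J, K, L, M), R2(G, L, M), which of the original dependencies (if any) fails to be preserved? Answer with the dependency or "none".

G → I, K

Check G → I, K: no single fragment contains all of {G, I, K}, and the restricted closure of {G} across the fragments never reaches {I, K}.
I, K → H, J is preserved.
I → L is preserved.
M → I is preserved.
K, L → M is preserved.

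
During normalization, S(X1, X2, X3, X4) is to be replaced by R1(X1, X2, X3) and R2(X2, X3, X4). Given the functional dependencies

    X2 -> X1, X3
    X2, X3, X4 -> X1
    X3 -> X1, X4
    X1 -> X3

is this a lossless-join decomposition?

Yes

Common attributes: R1 ∩ R2 = {X2, X3}.
Closure of {X2, X3}: X2 → X1, X3 applies, adding X1; X3 → X1, X4 applies, adding X4. So (X2, X3)⁺ = {X1, X2, X3, X4}.
This closure contains every attribute of R1, so R1 ∩ R2 → R1. The join is lossless.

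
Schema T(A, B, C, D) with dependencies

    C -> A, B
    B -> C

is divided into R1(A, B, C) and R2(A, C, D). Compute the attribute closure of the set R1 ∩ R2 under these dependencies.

A, B, C

R1 ∩ R2 = {A, C}.
C → A, B applies, adding B
Closure: {A, B, C}.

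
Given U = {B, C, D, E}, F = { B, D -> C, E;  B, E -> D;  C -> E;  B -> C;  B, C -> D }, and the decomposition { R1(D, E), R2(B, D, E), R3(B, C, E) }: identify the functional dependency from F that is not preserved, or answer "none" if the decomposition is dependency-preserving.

B, D → C, E: restricted closure across fragments reaches C, E.
B, E → D lies within R2.
C → E lies within R3.
B → C lies within R3.
B, C → D: restricted closure across fragments reaches D.
Every dependency is enforceable on the fragments, so the decomposition is dependency-preserving.

none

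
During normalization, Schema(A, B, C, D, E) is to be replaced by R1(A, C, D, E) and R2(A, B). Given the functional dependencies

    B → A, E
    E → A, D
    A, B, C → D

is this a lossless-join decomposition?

Common attributes: R1 ∩ R2 = {A}.
No dependency enlarges {A}, so (A)⁺ = {A}.
The closure contains neither all of R1 = {A, C, D, E} nor all of R2 = {A, B}, so the common attributes are not a superkey of either fragment. The join is lossy.

No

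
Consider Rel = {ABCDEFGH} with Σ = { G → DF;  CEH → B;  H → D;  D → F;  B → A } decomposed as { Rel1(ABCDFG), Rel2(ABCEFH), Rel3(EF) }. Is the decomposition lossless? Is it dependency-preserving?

lossy and not dependency-preserving

Lossless test (chase): applying each FD to every pair of rows produces no changes in the tableau, so no row becomes fully distinguished — the join is lossy.
Dependency preservation: the restricted closure of {H} across the fragments never reaches {D}, so H → D cannot be enforced without a join — not preserved.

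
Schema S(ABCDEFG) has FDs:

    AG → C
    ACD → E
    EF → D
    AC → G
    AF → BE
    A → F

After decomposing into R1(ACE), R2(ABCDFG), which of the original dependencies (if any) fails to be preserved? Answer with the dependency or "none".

Check EF → D: no single fragment contains all of {DEF}, and the restricted closure of {EF} across the fragments never reaches {D}.
AG → C is preserved.
ACD → E is preserved.
AC → G is preserved.
AF → BE is preserved.
A → F is preserved.

EF → D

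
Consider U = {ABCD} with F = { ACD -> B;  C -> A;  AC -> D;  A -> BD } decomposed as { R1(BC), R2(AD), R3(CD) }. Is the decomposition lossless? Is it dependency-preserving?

Lossless test (chase): Rows 1 and 3 agree on C; apply C→A and equate their A entries. Rows 1 and 3 agree on AC; apply AC→D and equate their D entries. Rows 1 and 3 agree on A; apply A→BD and equate their BD entries. No row becomes fully distinguished — the join is lossy.
Dependency preservation: the restricted closure of {C} across the fragments never reaches {A}, so C → A cannot be enforced without a join — not preserved.

lossy and not dependency-preserving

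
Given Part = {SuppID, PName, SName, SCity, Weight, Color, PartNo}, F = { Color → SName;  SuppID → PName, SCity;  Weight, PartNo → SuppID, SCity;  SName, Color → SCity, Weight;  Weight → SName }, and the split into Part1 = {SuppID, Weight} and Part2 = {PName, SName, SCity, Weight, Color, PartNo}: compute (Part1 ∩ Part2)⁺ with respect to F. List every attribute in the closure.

Part1 ∩ Part2 = {Weight}.
Weight → SName applies, adding SName
Closure: {SName, Weight}.

SName, Weight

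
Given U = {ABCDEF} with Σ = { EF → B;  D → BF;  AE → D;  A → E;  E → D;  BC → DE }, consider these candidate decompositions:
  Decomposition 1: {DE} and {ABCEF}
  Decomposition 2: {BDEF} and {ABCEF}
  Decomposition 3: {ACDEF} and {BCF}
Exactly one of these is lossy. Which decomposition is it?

Decomposition 3

Decomposition 1: common = {E}, closure = {BDEF} → lossless.
Decomposition 2: common = {BEF}, closure = {BDEF} → lossless.
Decomposition 3: common = {CF}, closure = {CF} → lossy.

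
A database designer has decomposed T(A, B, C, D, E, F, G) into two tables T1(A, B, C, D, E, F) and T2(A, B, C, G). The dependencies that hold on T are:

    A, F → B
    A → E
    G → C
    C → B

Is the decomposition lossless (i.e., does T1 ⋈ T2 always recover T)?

Common attributes: T1 ∩ T2 = {A, B, C}.
Closure of {A, B, C}: A → E applies, adding E. So (A, B, C)⁺ = {A, B, C, E}.
The closure contains neither all of T1 = {A, B, C, D, E, F} nor all of T2 = {A, B, C, G}, so the common attributes are not a superkey of either fragment. The join is lossy.

No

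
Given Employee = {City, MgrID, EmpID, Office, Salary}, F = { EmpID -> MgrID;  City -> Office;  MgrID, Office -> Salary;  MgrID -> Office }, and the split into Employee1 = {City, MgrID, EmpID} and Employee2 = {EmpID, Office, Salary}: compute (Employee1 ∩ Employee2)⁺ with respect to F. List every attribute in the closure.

MgrID, EmpID, Office, Salary

Employee1 ∩ Employee2 = {EmpID}.
EmpID → MgrID applies, adding MgrID
MgrID → Office applies, adding Office
MgrID, Office → Salary applies, adding Salary
Closure: {MgrID, EmpID, Office, Salary}.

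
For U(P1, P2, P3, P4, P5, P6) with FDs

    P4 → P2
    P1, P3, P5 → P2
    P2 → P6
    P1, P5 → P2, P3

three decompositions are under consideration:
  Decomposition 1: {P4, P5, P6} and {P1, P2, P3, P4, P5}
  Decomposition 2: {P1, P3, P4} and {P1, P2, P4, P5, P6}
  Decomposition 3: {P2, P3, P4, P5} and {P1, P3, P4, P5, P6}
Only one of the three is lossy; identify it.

Decomposition 1: common = {P4, P5}, closure = {P2, P4, P5, P6} → lossless.
Decomposition 2: common = {P1, P4}, closure = {P1, P2, P4, P6} → lossy.
Decomposition 3: common = {P3, P4, P5}, closure = {P2, P3, P4, P5, P6} → lossless.

Decomposition 2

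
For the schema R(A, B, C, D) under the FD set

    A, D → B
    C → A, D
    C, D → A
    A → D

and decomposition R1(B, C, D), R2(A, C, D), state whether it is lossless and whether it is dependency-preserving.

Lossless test: (C, D)⁺ = {A, B, C, D}, which contains all of one fragment — lossless.
Dependency preservation: the restricted closure of {A, D} across the fragments never reaches {B}, so A, D → B cannot be enforced without a join — not preserved.

lossless but not dependency-preserving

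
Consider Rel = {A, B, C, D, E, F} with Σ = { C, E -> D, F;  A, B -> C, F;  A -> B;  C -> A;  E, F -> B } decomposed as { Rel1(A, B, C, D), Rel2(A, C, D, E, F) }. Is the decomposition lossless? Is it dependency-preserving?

lossless but not dependency-preserving

Lossless test: (A, C, D)⁺ = {A, B, C, D, F}, which contains all of one fragment — lossless.
Dependency preservation: the restricted closure of {E, F} across the fragments never reaches {B}, so E, F → B cannot be enforced without a join — not preserved.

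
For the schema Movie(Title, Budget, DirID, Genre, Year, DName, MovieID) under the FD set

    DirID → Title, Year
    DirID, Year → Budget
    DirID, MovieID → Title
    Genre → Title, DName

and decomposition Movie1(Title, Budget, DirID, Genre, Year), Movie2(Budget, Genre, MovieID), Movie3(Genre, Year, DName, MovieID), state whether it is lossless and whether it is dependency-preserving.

Lossless test (chase): Rows 1 and 2 agree on Genre; apply Genre→Title, DName and equate their Title, DName entries. Rows 1 and 3 agree on Genre; apply Genre→Title, DName and equate their Title, DName entries. No row becomes fully distinguished — the join is lossy.
Dependency preservation: DirID, MovieID → Title; Genre → Title, DName are not contained in any single fragment, but the restricted closure of each left-hand side across the fragments still reaches the right-hand side; the remaining FDs each lie inside some fragment. All dependencies are preserved.

lossy but dependency-preserving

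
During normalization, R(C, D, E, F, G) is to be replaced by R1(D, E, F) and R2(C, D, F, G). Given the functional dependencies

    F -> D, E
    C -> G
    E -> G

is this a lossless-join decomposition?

Common attributes: R1 ∩ R2 = {D, F}.
Closure of {D, F}: F → D, E applies, adding E; E → G applies, adding G. So (D, F)⁺ = {D, E, F, G}.
This closure contains every attribute of R1, so R1 ∩ R2 → R1. The join is lossless.

Yes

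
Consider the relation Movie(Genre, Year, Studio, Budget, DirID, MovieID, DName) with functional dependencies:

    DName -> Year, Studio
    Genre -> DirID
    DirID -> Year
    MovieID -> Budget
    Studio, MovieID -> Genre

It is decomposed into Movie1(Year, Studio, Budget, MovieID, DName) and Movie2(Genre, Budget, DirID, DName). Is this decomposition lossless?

Common attributes: Movie1 ∩ Movie2 = {Budget, DName}.
Closure of {Budget, DName}: DName → Year, Studio applies, adding Year, Studio. So (Budget, DName)⁺ = {Year, Studio, Budget, DName}.
The closure contains neither all of Movie1 = {Year, Studio, Budget, MovieID, DName} nor all of Movie2 = {Genre, Budget, DirID, DName}, so the common attributes are not a superkey of either fragment. The join is lossy.

No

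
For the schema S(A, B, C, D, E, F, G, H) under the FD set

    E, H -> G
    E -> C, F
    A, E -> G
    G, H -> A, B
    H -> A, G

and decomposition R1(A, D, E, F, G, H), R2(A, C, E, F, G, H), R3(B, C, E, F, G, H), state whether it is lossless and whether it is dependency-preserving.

lossless and dependency-preserving

Lossless test (chase): Rows 1 and 2 agree on E; apply E→C, F and equate their C, F entries. Rows 1 and 2 agree on G, H; apply G, H→A, B and equate their A, B entries. Rows 1 and 3 agree on G, H; apply G, H→A, B and equate their A, B entries. Row 1 is now all distinguished symbols — the join is lossless.
Dependency preservation: G, H → A, B is not contained in any single fragment, but the restricted closure of its left-hand side across the fragments still reaches the right-hand side; the remaining FDs each lie inside some fragment. All dependencies are preserved.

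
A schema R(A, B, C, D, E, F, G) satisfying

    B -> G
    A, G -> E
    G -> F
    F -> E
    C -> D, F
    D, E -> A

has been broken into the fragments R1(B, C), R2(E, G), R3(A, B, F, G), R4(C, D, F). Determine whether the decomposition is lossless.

Chase test. Columns are A, B, C, D, E, F, G; row i has aⱼ where attribute j ∈ Ri, else bᵢⱼ.
Initial tableau (one row per fragment):
  row 1: b11 a2 a3 b14 b15 b16 b17
  row 2: b21 b22 b23 b24 a5 b26 a7
  row 3: a1 a2 b33 b34 b35 a6 a7
  row 4: b41 b42 a3 a4 b45 a6 b47
Rows 1 and 3 agree on B; apply B→G and equate their G entries.
Rows 1 and 2 agree on G; apply G→F and equate their F entries.
Rows 1 and 3 agree on G; apply G→F and equate their F entries.
Rows 1 and 2 agree on F; apply F→E and equate their E entries.
Rows 1 and 3 agree on F; apply F→E and equate their E entries.
Rows 1 and 4 agree on F; apply F→E and equate their E entries.
Rows 1 and 4 agree on C; apply C→D, F and equate their D, F entries.
Rows 1 and 4 agree on D, E; apply D, E→A and equate their A entries.
No row becomes fully distinguished — the join is lossy.

No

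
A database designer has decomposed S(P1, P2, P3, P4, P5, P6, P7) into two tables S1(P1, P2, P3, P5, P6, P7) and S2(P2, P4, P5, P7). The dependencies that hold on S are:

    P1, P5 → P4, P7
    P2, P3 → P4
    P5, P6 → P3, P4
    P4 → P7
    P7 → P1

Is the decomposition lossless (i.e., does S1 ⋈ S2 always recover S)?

Common attributes: S1 ∩ S2 = {P2, P5, P7}.
Closure of {P2, P5, P7}: P7 → P1 applies, adding P1; P1, P5 → P4, P7 applies, adding P4. So (P2, P5, P7)⁺ = {P1, P2, P4, P5, P7}.
This closure contains every attribute of S2, so S1 ∩ S2 → S2. The join is lossless.

Yes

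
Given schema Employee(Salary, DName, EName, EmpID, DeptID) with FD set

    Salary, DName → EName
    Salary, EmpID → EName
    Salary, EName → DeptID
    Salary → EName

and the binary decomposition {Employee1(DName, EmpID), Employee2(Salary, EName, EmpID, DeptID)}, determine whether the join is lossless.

Common attributes: Employee1 ∩ Employee2 = {EmpID}.
No dependency enlarges {EmpID}, so (EmpID)⁺ = {EmpID}.
The closure contains neither all of Employee1 = {DName, EmpID} nor all of Employee2 = {Salary, EName, EmpID, DeptID}, so the common attributes are not a superkey of either fragment. The join is lossy.

No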